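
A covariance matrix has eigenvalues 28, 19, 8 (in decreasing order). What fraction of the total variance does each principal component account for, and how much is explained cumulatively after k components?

Step 1 — total variance = trace(Sigma) = Σ λ_i = 28 + 19 + 8 = 55.

Step 2 — fraction explained by component i = λ_i / Σ λ:
  PC1: 28/55 = 0.5091
  PC2: 19/55 = 0.3455
  PC3: 8/55 = 0.1455

Step 3 — cumulative fraction after k components = (λ_1 + ... + λ_k) / Σ λ:
  k = 1: 28/55 = 0.5091
  k = 2: (28 + 19)/55 = 47/55 = 0.8545
  k = 3: (28 + 19 + 8)/55 = 55/55 = 1

Summary (fraction, with percent):

explained: PC1 0.5091 (50.91%), PC2 0.3455 (34.55%), PC3 0.1455 (14.55%);  cumulative: 0.5091, 0.8545, 1


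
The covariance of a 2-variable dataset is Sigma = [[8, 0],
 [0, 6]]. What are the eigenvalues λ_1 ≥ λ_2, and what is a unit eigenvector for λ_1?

Step 1 — characteristic polynomial of 2×2 Sigma:
  det(Sigma - λI) = λ² - trace · λ + det = 0.
  trace = 8 + 6 = 14, det = 8·6 - (0)² = 48.
Step 2 — discriminant:
  Δ = trace² - 4·det = 196 - 192 = 4.
Step 3 — eigenvalues:
  λ = (trace ± √Δ)/2 = (14 ± 2)/2,
  λ_1 = 8,  λ_2 = 6.

Step 4 — unit eigenvector for λ_1: Sigma is diagonal, so its eigenvectors are the coordinate axes. λ_1 = 8 is the diagonal entry on the first coordinate axis, hence
  v_1 = (1, 0) (||v_1|| = 1).

λ_1 = 8,  λ_2 = 6;  v_1 ≈ (1, 0)


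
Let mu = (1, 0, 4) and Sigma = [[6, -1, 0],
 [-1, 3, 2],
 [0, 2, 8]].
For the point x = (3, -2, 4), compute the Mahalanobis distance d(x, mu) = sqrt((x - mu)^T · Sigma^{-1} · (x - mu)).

Step 1 — centre the observation: (x - mu) = (2, -2, 0).

Step 2 — invert Sigma (cofactor / det for 3×3, or solve directly):
  Sigma^{-1} = [[0.1786, 0.0714, -0.0179],
 [0.0714, 0.4286, -0.1071],
 [-0.0179, -0.1071, 0.1518]].

Step 3 — form the quadratic (x - mu)^T · Sigma^{-1} · (x - mu):
  Sigma^{-1} · (x - mu) = (0.2143, -0.7143, 0.1786).
  (x - mu)^T · [Sigma^{-1} · (x - mu)] = (2)·(0.2143) + (-2)·(-0.7143) + (0)·(0.1786) = 1.8571.

Step 4 — take square root: d = √(1.8571) ≈ 1.3628.

d(x, mu) = √(1.8571) ≈ 1.3628


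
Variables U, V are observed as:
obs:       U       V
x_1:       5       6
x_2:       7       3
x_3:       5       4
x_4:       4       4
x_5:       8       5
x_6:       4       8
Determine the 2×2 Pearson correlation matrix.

Step 1 — column means:
  mean(U) = (5 + 7 + 5 + 4 + 8 + 4) / 6 = 33/6 = 5.5
  mean(V) = (6 + 3 + 4 + 4 + 5 + 8) / 6 = 30/6 = 5

Step 2 — sample variances and covariances s[i,j] = (1/(n-1)) · Σ_k (x_{k,i} - mean_i) · (x_{k,j} - mean_j), with n-1 = 5:
  s[U,U] = ((-0.5)·(-0.5) + (1.5)·(1.5) + (-0.5)·(-0.5) + (-1.5)·(-1.5) + (2.5)·(2.5) + (-1.5)·(-1.5)) / 5 = 13.5/5 = 2.7
  s[U,V] = ((-0.5)·(1) + (1.5)·(-2) + (-0.5)·(-1) + (-1.5)·(-1) + (2.5)·(0) + (-1.5)·(3)) / 5 = -6/5 = -1.2
  s[V,V] = ((1)·(1) + (-2)·(-2) + (-1)·(-1) + (-1)·(-1) + (0)·(0) + (3)·(3)) / 5 = 16/5 = 3.2
  Sample standard deviations s_i = √(s[i,i]):
  s(U) = √(2.7) = 1.6432
  s(V) = √(3.2) = 1.7889

Step 3 — r_{ij} = s_{ij} / (s_i · s_j):
  r[U,U] = 1 (diagonal).
  r[U,V] = -1.2 / (1.6432 · 1.7889) = -1.2 / 2.9394 = -0.4082
  r[V,V] = 1 (diagonal).

R is symmetric with unit diagonal. Assembling:

R = [[1, -0.4082],
 [-0.4082, 1]]


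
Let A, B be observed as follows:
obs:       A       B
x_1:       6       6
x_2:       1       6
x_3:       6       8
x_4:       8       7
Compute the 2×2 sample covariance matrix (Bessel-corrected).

Step 1 — column means:
  mean(A) = (6 + 1 + 6 + 8) / 4 = 21/4 = 5.25
  mean(B) = (6 + 6 + 8 + 7) / 4 = 27/4 = 6.75

Step 2 — sample covariance S[i,j] = (1/(n-1)) · Σ_k (x_{k,i} - mean_i) · (x_{k,j} - mean_j), with n-1 = 3.
  S[A,A] = ((0.75)·(0.75) + (-4.25)·(-4.25) + (0.75)·(0.75) + (2.75)·(2.75)) / 3 = 26.75/3 = 8.9167
  S[A,B] = ((0.75)·(-0.75) + (-4.25)·(-0.75) + (0.75)·(1.25) + (2.75)·(0.25)) / 3 = 4.25/3 = 1.4167
  S[B,B] = ((-0.75)·(-0.75) + (-0.75)·(-0.75) + (1.25)·(1.25) + (0.25)·(0.25)) / 3 = 2.75/3 = 0.9167

S is symmetric (S[j,i] = S[i,j]). Assembling:

S = [[8.9167, 1.4167],
 [1.4167, 0.9167]]


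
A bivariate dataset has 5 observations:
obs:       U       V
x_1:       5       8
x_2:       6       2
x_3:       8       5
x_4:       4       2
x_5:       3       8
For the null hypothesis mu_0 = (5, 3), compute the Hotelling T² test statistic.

Step 1 — sample mean vector:
  mean(U) = (5 + 6 + 8 + 4 + 3) / 5 = 26/5 = 5.2
  mean(V) = (8 + 2 + 5 + 2 + 8) / 5 = 25/5 = 5
  x̄ = (5.2, 5),  deviation x̄ - mu_0 = (5.2, 5) - (5, 3) = (0.2, 2).

Step 2 — sample covariance matrix, S[i,j] = (1/(n-1)) · Σ_k (x_{k,i} - mean_i) · (x_{k,j} - mean_j), divisor n-1 = 4:
  S[U,U] = ((-0.2)·(-0.2) + (0.8)·(0.8) + (2.8)·(2.8) + (-1.2)·(-1.2) + (-2.2)·(-2.2)) / 4 = 14.8/4 = 3.7
  S[U,V] = ((-0.2)·(3) + (0.8)·(-3) + (2.8)·(0) + (-1.2)·(-3) + (-2.2)·(3)) / 4 = -6/4 = -1.5
  S[V,V] = ((3)·(3) + (-3)·(-3) + (0)·(0) + (-3)·(-3) + (3)·(3)) / 4 = 36/4 = 9
  S = [[3.7, -1.5],
 [-1.5, 9]].

Step 3 — invert S. det(S) = 3.7·9 - (-1.5)² = 31.05.
  S^{-1} = (1/det) · [[d, -b], [-b, a]] = [[0.2899, 0.0483],
 [0.0483, 0.1192]].

Step 4 — quadratic form (x̄ - mu_0)^T · S^{-1} · (x̄ - mu_0):
  S^{-1} · (x̄ - mu_0) = (0.1546, 0.248),
  (x̄ - mu_0)^T · [...] = (0.2)·(0.1546) + (2)·(0.248) = 0.5269.

Step 5 — scale by n: T² = 5 · 0.5269 = 2.6345.

T² ≈ 2.6345


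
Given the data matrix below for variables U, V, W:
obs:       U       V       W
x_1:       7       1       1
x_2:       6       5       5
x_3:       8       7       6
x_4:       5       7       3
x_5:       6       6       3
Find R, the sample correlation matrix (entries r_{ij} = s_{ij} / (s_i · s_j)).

Step 1 — column means:
  mean(U) = (7 + 6 + 8 + 5 + 6) / 5 = 32/5 = 6.4
  mean(V) = (1 + 5 + 7 + 7 + 6) / 5 = 26/5 = 5.2
  mean(W) = (1 + 5 + 6 + 3 + 3) / 5 = 18/5 = 3.6

Step 2 — sample variances and covariances s[i,j] = (1/(n-1)) · Σ_k (x_{k,i} - mean_i) · (x_{k,j} - mean_j), with n-1 = 4:
  s[U,U] = ((0.6)·(0.6) + (-0.4)·(-0.4) + (1.6)·(1.6) + (-1.4)·(-1.4) + (-0.4)·(-0.4)) / 4 = 5.2/4 = 1.3
  s[U,V] = ((0.6)·(-4.2) + (-0.4)·(-0.2) + (1.6)·(1.8) + (-1.4)·(1.8) + (-0.4)·(0.8)) / 4 = -2.4/4 = -0.6
  s[U,W] = ((0.6)·(-2.6) + (-0.4)·(1.4) + (1.6)·(2.4) + (-1.4)·(-0.6) + (-0.4)·(-0.6)) / 4 = 2.8/4 = 0.7
  s[V,V] = ((-4.2)·(-4.2) + (-0.2)·(-0.2) + (1.8)·(1.8) + (1.8)·(1.8) + (0.8)·(0.8)) / 4 = 24.8/4 = 6.2
  s[V,W] = ((-4.2)·(-2.6) + (-0.2)·(1.4) + (1.8)·(2.4) + (1.8)·(-0.6) + (0.8)·(-0.6)) / 4 = 13.4/4 = 3.35
  s[W,W] = ((-2.6)·(-2.6) + (1.4)·(1.4) + (2.4)·(2.4) + (-0.6)·(-0.6) + (-0.6)·(-0.6)) / 4 = 15.2/4 = 3.8
  Sample standard deviations s_i = √(s[i,i]):
  s(U) = √(1.3) = 1.1402
  s(V) = √(6.2) = 2.49
  s(W) = √(3.8) = 1.9494

Step 3 — r_{ij} = s_{ij} / (s_i · s_j):
  r[U,U] = 1 (diagonal).
  r[U,V] = -0.6 / (1.1402 · 2.49) = -0.6 / 2.839 = -0.2113
  r[U,W] = 0.7 / (1.1402 · 1.9494) = 0.7 / 2.2226 = 0.3149
  r[V,V] = 1 (diagonal).
  r[V,W] = 3.35 / (2.49 · 1.9494) = 3.35 / 4.8539 = 0.6902
  r[W,W] = 1 (diagonal).

R is symmetric with unit diagonal. Assembling:

R = [[1, -0.2113, 0.3149],
 [-0.2113, 1, 0.6902],
 [0.3149, 0.6902, 1]]


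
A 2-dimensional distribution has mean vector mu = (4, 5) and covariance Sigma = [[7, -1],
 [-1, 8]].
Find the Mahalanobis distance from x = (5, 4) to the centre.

Step 1 — centre the observation: (x - mu) = (1, -1).

Step 2 — invert Sigma. det(Sigma) = 7·8 - (-1)² = 55.
  Sigma^{-1} = (1/det) · [[d, -b], [-b, a]] = [[0.1455, 0.0182],
 [0.0182, 0.1273]].

Step 3 — form the quadratic (x - mu)^T · Sigma^{-1} · (x - mu):
  Sigma^{-1} · (x - mu) = (0.1273, -0.1091).
  (x - mu)^T · [Sigma^{-1} · (x - mu)] = (1)·(0.1273) + (-1)·(-0.1091) = 0.2364.

Step 4 — take square root: d = √(0.2364) ≈ 0.4862.

d(x, mu) = √(0.2364) ≈ 0.4862


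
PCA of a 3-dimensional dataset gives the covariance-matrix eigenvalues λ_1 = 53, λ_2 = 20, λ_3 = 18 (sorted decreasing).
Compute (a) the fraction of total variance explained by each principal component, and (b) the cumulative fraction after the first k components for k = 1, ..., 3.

Step 1 — total variance = trace(Sigma) = Σ λ_i = 53 + 20 + 18 = 91.

Step 2 — fraction explained by component i = λ_i / Σ λ:
  PC1: 53/91 = 0.5824
  PC2: 20/91 = 0.2198
  PC3: 18/91 = 0.1978

Step 3 — cumulative fraction after k components = (λ_1 + ... + λ_k) / Σ λ:
  k = 1: 53/91 = 0.5824
  k = 2: (53 + 20)/91 = 73/91 = 0.8022
  k = 3: (53 + 20 + 18)/91 = 91/91 = 1

Summary (fraction, with percent):

explained: PC1 0.5824 (58.24%), PC2 0.2198 (21.98%), PC3 0.1978 (19.78%);  cumulative: 0.5824, 0.8022, 1


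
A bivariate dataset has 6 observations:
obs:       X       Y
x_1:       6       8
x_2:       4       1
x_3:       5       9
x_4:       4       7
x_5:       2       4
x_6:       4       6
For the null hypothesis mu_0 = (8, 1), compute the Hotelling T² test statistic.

Step 1 — sample mean vector:
  mean(X) = (6 + 4 + 5 + 4 + 2 + 4) / 6 = 25/6 = 4.1667
  mean(Y) = (8 + 1 + 9 + 7 + 4 + 6) / 6 = 35/6 = 5.8333
  x̄ = (4.1667, 5.8333),  deviation x̄ - mu_0 = (4.1667, 5.8333) - (8, 1) = (-3.8333, 4.8333).

Step 2 — sample covariance matrix, S[i,j] = (1/(n-1)) · Σ_k (x_{k,i} - mean_i) · (x_{k,j} - mean_j), divisor n-1 = 5:
  S[X,X] = ((1.8333)·(1.8333) + (-0.1667)·(-0.1667) + (0.8333)·(0.8333) + (-0.1667)·(-0.1667) + (-2.1667)·(-2.1667) + (-0.1667)·(-0.1667)) / 5 = 8.8333/5 = 1.7667
  S[X,Y] = ((1.8333)·(2.1667) + (-0.1667)·(-4.8333) + (0.8333)·(3.1667) + (-0.1667)·(1.1667) + (-2.1667)·(-1.8333) + (-0.1667)·(0.1667)) / 5 = 11.1667/5 = 2.2333
  S[Y,Y] = ((2.1667)·(2.1667) + (-4.8333)·(-4.8333) + (3.1667)·(3.1667) + (1.1667)·(1.1667) + (-1.8333)·(-1.8333) + (0.1667)·(0.1667)) / 5 = 42.8333/5 = 8.5667
  S = [[1.7667, 2.2333],
 [2.2333, 8.5667]].

Step 3 — invert S. det(S) = 1.7667·8.5667 - (2.2333)² = 10.1467.
  S^{-1} = (1/det) · [[d, -b], [-b, a]] = [[0.8443, -0.2201],
 [-0.2201, 0.1741]].

Step 4 — quadratic form (x̄ - mu_0)^T · S^{-1} · (x̄ - mu_0):
  S^{-1} · (x̄ - mu_0) = (-4.3003, 1.6853),
  (x̄ - mu_0)^T · [...] = (-3.8333)·(-4.3003) + (4.8333)·(1.6853) = 24.6299.

Step 5 — scale by n: T² = 6 · 24.6299 = 147.7792.

T² ≈ 147.7792


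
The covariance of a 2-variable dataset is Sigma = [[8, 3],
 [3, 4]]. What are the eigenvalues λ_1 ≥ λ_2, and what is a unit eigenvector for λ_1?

Step 1 — characteristic polynomial of 2×2 Sigma:
  det(Sigma - λI) = λ² - trace · λ + det = 0.
  trace = 8 + 4 = 12, det = 8·4 - (3)² = 23.
Step 2 — discriminant:
  Δ = trace² - 4·det = 144 - 92 = 52.
Step 3 — eigenvalues:
  λ = (trace ± √Δ)/2 = (12 ± 7.2111)/2,
  λ_1 = 9.6056,  λ_2 = 2.3944.

Step 4 — unit eigenvector for λ_1: solve (Sigma - λ_1 I)v = 0. First row:
  (8 - 9.6056)·v_x + (3)·v_y = 0, i.e. (-1.6056)·v_x + (3)·v_y = 0,
  so v ∝ (b, λ_1 - a) = (3, 1.6056) = u.
  ||u|| = √((3)² + (1.6056)²) = √(11.5778) ≈ 3.4026,
  v_1 = u/||u|| ≈ (0.8817, 0.4719) (||v_1|| = 1).

λ_1 = 9.6056,  λ_2 = 2.3944;  v_1 ≈ (0.8817, 0.4719)


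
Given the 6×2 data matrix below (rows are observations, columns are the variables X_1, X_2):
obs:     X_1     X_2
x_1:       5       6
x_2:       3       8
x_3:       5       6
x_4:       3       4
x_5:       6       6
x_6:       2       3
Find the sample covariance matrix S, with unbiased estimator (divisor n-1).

Step 1 — column means:
  mean(X_1) = (5 + 3 + 5 + 3 + 6 + 2) / 6 = 24/6 = 4
  mean(X_2) = (6 + 8 + 6 + 4 + 6 + 3) / 6 = 33/6 = 5.5

Step 2 — sample covariance S[i,j] = (1/(n-1)) · Σ_k (x_{k,i} - mean_i) · (x_{k,j} - mean_j), with n-1 = 5.
  S[X_1,X_1] = ((1)·(1) + (-1)·(-1) + (1)·(1) + (-1)·(-1) + (2)·(2) + (-2)·(-2)) / 5 = 12/5 = 2.4
  S[X_1,X_2] = ((1)·(0.5) + (-1)·(2.5) + (1)·(0.5) + (-1)·(-1.5) + (2)·(0.5) + (-2)·(-2.5)) / 5 = 6/5 = 1.2
  S[X_2,X_2] = ((0.5)·(0.5) + (2.5)·(2.5) + (0.5)·(0.5) + (-1.5)·(-1.5) + (0.5)·(0.5) + (-2.5)·(-2.5)) / 5 = 15.5/5 = 3.1

S is symmetric (S[j,i] = S[i,j]). Assembling:

S = [[2.4, 1.2],
 [1.2, 3.1]]


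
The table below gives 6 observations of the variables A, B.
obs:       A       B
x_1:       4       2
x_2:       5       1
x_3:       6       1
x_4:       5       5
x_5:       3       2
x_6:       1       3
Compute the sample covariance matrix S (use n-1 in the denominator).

Step 1 — column means:
  mean(A) = (4 + 5 + 6 + 5 + 3 + 1) / 6 = 24/6 = 4
  mean(B) = (2 + 1 + 1 + 5 + 2 + 3) / 6 = 14/6 = 2.3333

Step 2 — sample covariance S[i,j] = (1/(n-1)) · Σ_k (x_{k,i} - mean_i) · (x_{k,j} - mean_j), with n-1 = 5.
  S[A,A] = ((0)·(0) + (1)·(1) + (2)·(2) + (1)·(1) + (-1)·(-1) + (-3)·(-3)) / 5 = 16/5 = 3.2
  S[A,B] = ((0)·(-0.3333) + (1)·(-1.3333) + (2)·(-1.3333) + (1)·(2.6667) + (-1)·(-0.3333) + (-3)·(0.6667)) / 5 = -3/5 = -0.6
  S[B,B] = ((-0.3333)·(-0.3333) + (-1.3333)·(-1.3333) + (-1.3333)·(-1.3333) + (2.6667)·(2.6667) + (-0.3333)·(-0.3333) + (0.6667)·(0.6667)) / 5 = 11.3333/5 = 2.2667

S is symmetric (S[j,i] = S[i,j]). Assembling:

S = [[3.2, -0.6],
 [-0.6, 2.2667]]


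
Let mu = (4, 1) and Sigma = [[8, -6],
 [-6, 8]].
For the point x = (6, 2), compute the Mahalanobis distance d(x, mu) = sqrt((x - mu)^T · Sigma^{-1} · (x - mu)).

Step 1 — centre the observation: (x - mu) = (2, 1).

Step 2 — invert Sigma. det(Sigma) = 8·8 - (-6)² = 28.
  Sigma^{-1} = (1/det) · [[d, -b], [-b, a]] = [[0.2857, 0.2143],
 [0.2143, 0.2857]].

Step 3 — form the quadratic (x - mu)^T · Sigma^{-1} · (x - mu):
  Sigma^{-1} · (x - mu) = (0.7857, 0.7143).
  (x - mu)^T · [Sigma^{-1} · (x - mu)] = (2)·(0.7857) + (1)·(0.7143) = 2.2857.

Step 4 — take square root: d = √(2.2857) ≈ 1.5119.

d(x, mu) = √(2.2857) ≈ 1.5119


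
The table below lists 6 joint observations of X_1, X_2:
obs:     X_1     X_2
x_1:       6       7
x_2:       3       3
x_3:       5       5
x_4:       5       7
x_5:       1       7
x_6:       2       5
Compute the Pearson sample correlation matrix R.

Step 1 — column means:
  mean(X_1) = (6 + 3 + 5 + 5 + 1 + 2) / 6 = 22/6 = 3.6667
  mean(X_2) = (7 + 3 + 5 + 7 + 7 + 5) / 6 = 34/6 = 5.6667

Step 2 — sample variances and covariances s[i,j] = (1/(n-1)) · Σ_k (x_{k,i} - mean_i) · (x_{k,j} - mean_j), with n-1 = 5:
  s[X_1,X_1] = ((2.3333)·(2.3333) + (-0.6667)·(-0.6667) + (1.3333)·(1.3333) + (1.3333)·(1.3333) + (-2.6667)·(-2.6667) + (-1.6667)·(-1.6667)) / 5 = 19.3333/5 = 3.8667
  s[X_1,X_2] = ((2.3333)·(1.3333) + (-0.6667)·(-2.6667) + (1.3333)·(-0.6667) + (1.3333)·(1.3333) + (-2.6667)·(1.3333) + (-1.6667)·(-0.6667)) / 5 = 3.3333/5 = 0.6667
  s[X_2,X_2] = ((1.3333)·(1.3333) + (-2.6667)·(-2.6667) + (-0.6667)·(-0.6667) + (1.3333)·(1.3333) + (1.3333)·(1.3333) + (-0.6667)·(-0.6667)) / 5 = 13.3333/5 = 2.6667
  Sample standard deviations s_i = √(s[i,i]):
  s(X_1) = √(3.8667) = 1.9664
  s(X_2) = √(2.6667) = 1.633

Step 3 — r_{ij} = s_{ij} / (s_i · s_j):
  r[X_1,X_1] = 1 (diagonal).
  r[X_1,X_2] = 0.6667 / (1.9664 · 1.633) = 0.6667 / 3.2111 = 0.2076
  r[X_2,X_2] = 1 (diagonal).

R is symmetric with unit diagonal. Assembling:

R = [[1, 0.2076],
 [0.2076, 1]]


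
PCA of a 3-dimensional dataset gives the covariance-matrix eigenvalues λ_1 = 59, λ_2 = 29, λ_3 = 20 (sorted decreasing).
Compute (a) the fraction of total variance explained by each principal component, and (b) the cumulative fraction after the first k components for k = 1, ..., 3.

Step 1 — total variance = trace(Sigma) = Σ λ_i = 59 + 29 + 20 = 108.

Step 2 — fraction explained by component i = λ_i / Σ λ:
  PC1: 59/108 = 0.5463
  PC2: 29/108 = 0.2685
  PC3: 20/108 = 0.1852

Step 3 — cumulative fraction after k components = (λ_1 + ... + λ_k) / Σ λ:
  k = 1: 59/108 = 0.5463
  k = 2: (59 + 29)/108 = 88/108 = 0.8148
  k = 3: (59 + 29 + 20)/108 = 108/108 = 1

Summary (fraction, with percent):

explained: PC1 0.5463 (54.63%), PC2 0.2685 (26.85%), PC3 0.1852 (18.52%);  cumulative: 0.5463, 0.8148, 1


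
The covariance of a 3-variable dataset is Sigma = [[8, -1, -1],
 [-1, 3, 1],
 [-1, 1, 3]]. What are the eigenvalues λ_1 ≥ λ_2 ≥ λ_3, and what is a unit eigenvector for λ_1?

Step 1 — characteristic polynomial p(λ) = det(λI - Sigma) = λ³ - tr·λ² + c_1·λ - det, where tr = trace, c_1 = sum of the principal 2×2 minors, det = det(Sigma):
  tr = 8 + 3 + 3 = 14,
  c_1 = (8·3 - (-1)²) + (8·3 - (-1)²) + (3·3 - (1)²) = 23 + 23 + 8 = 54,
  det = 8·(3·3 - (1)²) - (-1)·((-1)·3 - (1)·(-1)) + (-1)·((-1)·(1) - 3·(-1)) = 8·(8) - (-1)·(-2) + (-1)·(2) = 60.
  So p(λ) = λ³ - 14λ² + 54λ - 60.
Step 2 — look for an integer root (rational root theorem: any rational root is an integer divisor of 60). Testing λ = 2:
  p(2) = 8 - 56 + 108 - 60 = 0  ✓
  Dividing out (λ - 2): p(λ) = (λ - 2)(λ² - 12λ + 30).
Step 3 — remaining eigenvalues from the quadratic λ² - 12λ + 30 = 0:
  Δ = 12² - 4·30 = 144 - 120 = 24,  λ = (12 ± √24)/2 = (12 ± 4.899)/2 ≈ 8.4495 or 3.5505.
  Sorted: λ_1 = 8.4495,  λ_2 = 3.5505,  λ_3 = 2  (check: sum = 14 = tr ✓).

Step 4 — unit eigenvector for λ_1 ≈ 8.4495: v spans the null space of (Sigma - λ_1 I), whose rows are
  r_1 = (-0.4495, -1, -1),  r_2 = (-1, -5.4495, 1),  r_3 = (-1, 1, -5.4495).
  v is orthogonal to every row, so take v ∝ r_1 × r_2 = ((-1)·(1) - (-1)·(-5.4495), (-1)·(-1) - (-0.4495)·(1), (-0.4495)·(-5.4495) - (-1)·(-1)) ≈ (-6.4495, 1.4495, 1.4495).
  Rescale (multiply by -1 so the first nonzero entry is positive): u = (6.4495, -1.4495, -1.4495).
  ||u|| = √((6.4495)² + (-1.4495)² + (-1.4495)²) = √(45.798) ≈ 6.7674,  v_1 = u/||u|| ≈ (0.953, -0.2142, -0.2142) (||v_1|| = 1).

λ_1 = 8.4495,  λ_2 = 3.5505,  λ_3 = 2;  v_1 ≈ (0.953, -0.2142, -0.2142)


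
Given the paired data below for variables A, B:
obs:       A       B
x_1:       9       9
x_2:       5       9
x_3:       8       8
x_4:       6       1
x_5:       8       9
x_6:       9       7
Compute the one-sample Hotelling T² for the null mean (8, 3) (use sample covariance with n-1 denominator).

Step 1 — sample mean vector:
  mean(A) = (9 + 5 + 8 + 6 + 8 + 9) / 6 = 45/6 = 7.5
  mean(B) = (9 + 9 + 8 + 1 + 9 + 7) / 6 = 43/6 = 7.1667
  x̄ = (7.5, 7.1667),  deviation x̄ - mu_0 = (7.5, 7.1667) - (8, 3) = (-0.5, 4.1667).

Step 2 — sample covariance matrix, S[i,j] = (1/(n-1)) · Σ_k (x_{k,i} - mean_i) · (x_{k,j} - mean_j), divisor n-1 = 5:
  S[A,A] = ((1.5)·(1.5) + (-2.5)·(-2.5) + (0.5)·(0.5) + (-1.5)·(-1.5) + (0.5)·(0.5) + (1.5)·(1.5)) / 5 = 13.5/5 = 2.7
  S[A,B] = ((1.5)·(1.8333) + (-2.5)·(1.8333) + (0.5)·(0.8333) + (-1.5)·(-6.1667) + (0.5)·(1.8333) + (1.5)·(-0.1667)) / 5 = 8.5/5 = 1.7
  S[B,B] = ((1.8333)·(1.8333) + (1.8333)·(1.8333) + (0.8333)·(0.8333) + (-6.1667)·(-6.1667) + (1.8333)·(1.8333) + (-0.1667)·(-0.1667)) / 5 = 48.8333/5 = 9.7667
  S = [[2.7, 1.7],
 [1.7, 9.7667]].

Step 3 — invert S. det(S) = 2.7·9.7667 - (1.7)² = 23.48.
  S^{-1} = (1/det) · [[d, -b], [-b, a]] = [[0.416, -0.0724],
 [-0.0724, 0.115]].

Step 4 — quadratic form (x̄ - mu_0)^T · S^{-1} · (x̄ - mu_0):
  S^{-1} · (x̄ - mu_0) = (-0.5097, 0.5153),
  (x̄ - mu_0)^T · [...] = (-0.5)·(-0.5097) + (4.1667)·(0.5153) = 2.402.

Step 5 — scale by n: T² = 6 · 2.402 = 14.4123.

T² ≈ 14.4123


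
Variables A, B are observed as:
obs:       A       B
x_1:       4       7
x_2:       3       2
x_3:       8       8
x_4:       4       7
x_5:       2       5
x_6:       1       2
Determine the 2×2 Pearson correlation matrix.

Step 1 — column means:
  mean(A) = (4 + 3 + 8 + 4 + 2 + 1) / 6 = 22/6 = 3.6667
  mean(B) = (7 + 2 + 8 + 7 + 5 + 2) / 6 = 31/6 = 5.1667

Step 2 — sample variances and covariances s[i,j] = (1/(n-1)) · Σ_k (x_{k,i} - mean_i) · (x_{k,j} - mean_j), with n-1 = 5:
  s[A,A] = ((0.3333)·(0.3333) + (-0.6667)·(-0.6667) + (4.3333)·(4.3333) + (0.3333)·(0.3333) + (-1.6667)·(-1.6667) + (-2.6667)·(-2.6667)) / 5 = 29.3333/5 = 5.8667
  s[A,B] = ((0.3333)·(1.8333) + (-0.6667)·(-3.1667) + (4.3333)·(2.8333) + (0.3333)·(1.8333) + (-1.6667)·(-0.1667) + (-2.6667)·(-3.1667)) / 5 = 24.3333/5 = 4.8667
  s[B,B] = ((1.8333)·(1.8333) + (-3.1667)·(-3.1667) + (2.8333)·(2.8333) + (1.8333)·(1.8333) + (-0.1667)·(-0.1667) + (-3.1667)·(-3.1667)) / 5 = 34.8333/5 = 6.9667
  Sample standard deviations s_i = √(s[i,i]):
  s(A) = √(5.8667) = 2.4221
  s(B) = √(6.9667) = 2.6394

Step 3 — r_{ij} = s_{ij} / (s_i · s_j):
  r[A,A] = 1 (diagonal).
  r[A,B] = 4.8667 / (2.4221 · 2.6394) = 4.8667 / 6.3931 = 0.7612
  r[B,B] = 1 (diagonal).

R is symmetric with unit diagonal. Assembling:

R = [[1, 0.7612],
 [0.7612, 1]]


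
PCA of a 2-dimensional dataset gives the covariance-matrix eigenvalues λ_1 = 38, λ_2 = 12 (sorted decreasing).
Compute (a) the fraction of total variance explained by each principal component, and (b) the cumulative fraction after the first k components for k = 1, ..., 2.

Step 1 — total variance = trace(Sigma) = Σ λ_i = 38 + 12 = 50.

Step 2 — fraction explained by component i = λ_i / Σ λ:
  PC1: 38/50 = 0.76
  PC2: 12/50 = 0.24

Step 3 — cumulative fraction after k components = (λ_1 + ... + λ_k) / Σ λ:
  k = 1: 38/50 = 0.76
  k = 2: (38 + 12)/50 = 50/50 = 1

Summary (fraction, with percent):

explained: PC1 0.76 (76%), PC2 0.24 (24%);  cumulative: 0.76, 1


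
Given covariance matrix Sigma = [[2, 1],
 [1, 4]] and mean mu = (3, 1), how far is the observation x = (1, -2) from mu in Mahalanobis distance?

Step 1 — centre the observation: (x - mu) = (-2, -3).

Step 2 — invert Sigma. det(Sigma) = 2·4 - (1)² = 7.
  Sigma^{-1} = (1/det) · [[d, -b], [-b, a]] = [[0.5714, -0.1429],
 [-0.1429, 0.2857]].

Step 3 — form the quadratic (x - mu)^T · Sigma^{-1} · (x - mu):
  Sigma^{-1} · (x - mu) = (-0.7143, -0.5714).
  (x - mu)^T · [Sigma^{-1} · (x - mu)] = (-2)·(-0.7143) + (-3)·(-0.5714) = 3.1429.

Step 4 — take square root: d = √(3.1429) ≈ 1.7728.

d(x, mu) = √(3.1429) ≈ 1.7728


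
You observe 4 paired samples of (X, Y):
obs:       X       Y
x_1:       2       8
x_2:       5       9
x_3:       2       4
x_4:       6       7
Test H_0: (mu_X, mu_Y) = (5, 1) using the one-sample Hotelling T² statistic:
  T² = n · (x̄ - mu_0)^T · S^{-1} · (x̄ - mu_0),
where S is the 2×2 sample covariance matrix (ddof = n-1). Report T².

Step 1 — sample mean vector:
  mean(X) = (2 + 5 + 2 + 6) / 4 = 15/4 = 3.75
  mean(Y) = (8 + 9 + 4 + 7) / 4 = 28/4 = 7
  x̄ = (3.75, 7),  deviation x̄ - mu_0 = (3.75, 7) - (5, 1) = (-1.25, 6).

Step 2 — sample covariance matrix, S[i,j] = (1/(n-1)) · Σ_k (x_{k,i} - mean_i) · (x_{k,j} - mean_j), divisor n-1 = 3:
  S[X,X] = ((-1.75)·(-1.75) + (1.25)·(1.25) + (-1.75)·(-1.75) + (2.25)·(2.25)) / 3 = 12.75/3 = 4.25
  S[X,Y] = ((-1.75)·(1) + (1.25)·(2) + (-1.75)·(-3) + (2.25)·(0)) / 3 = 6/3 = 2
  S[Y,Y] = ((1)·(1) + (2)·(2) + (-3)·(-3) + (0)·(0)) / 3 = 14/3 = 4.6667
  S = [[4.25, 2],
 [2, 4.6667]].

Step 3 — invert S. det(S) = 4.25·4.6667 - (2)² = 15.8333.
  S^{-1} = (1/det) · [[d, -b], [-b, a]] = [[0.2947, -0.1263],
 [-0.1263, 0.2684]].

Step 4 — quadratic form (x̄ - mu_0)^T · S^{-1} · (x̄ - mu_0):
  S^{-1} · (x̄ - mu_0) = (-1.1263, 1.7684),
  (x̄ - mu_0)^T · [...] = (-1.25)·(-1.1263) + (6)·(1.7684) = 12.0184.

Step 5 — scale by n: T² = 4 · 12.0184 = 48.0737.

T² ≈ 48.0737


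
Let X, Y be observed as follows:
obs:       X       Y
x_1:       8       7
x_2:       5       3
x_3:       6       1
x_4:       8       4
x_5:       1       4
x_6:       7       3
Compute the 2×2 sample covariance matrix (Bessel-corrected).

Step 1 — column means:
  mean(X) = (8 + 5 + 6 + 8 + 1 + 7) / 6 = 35/6 = 5.8333
  mean(Y) = (7 + 3 + 1 + 4 + 4 + 3) / 6 = 22/6 = 3.6667

Step 2 — sample covariance S[i,j] = (1/(n-1)) · Σ_k (x_{k,i} - mean_i) · (x_{k,j} - mean_j), with n-1 = 5.
  S[X,X] = ((2.1667)·(2.1667) + (-0.8333)·(-0.8333) + (0.1667)·(0.1667) + (2.1667)·(2.1667) + (-4.8333)·(-4.8333) + (1.1667)·(1.1667)) / 5 = 34.8333/5 = 6.9667
  S[X,Y] = ((2.1667)·(3.3333) + (-0.8333)·(-0.6667) + (0.1667)·(-2.6667) + (2.1667)·(0.3333) + (-4.8333)·(0.3333) + (1.1667)·(-0.6667)) / 5 = 5.6667/5 = 1.1333
  S[Y,Y] = ((3.3333)·(3.3333) + (-0.6667)·(-0.6667) + (-2.6667)·(-2.6667) + (0.3333)·(0.3333) + (0.3333)·(0.3333) + (-0.6667)·(-0.6667)) / 5 = 19.3333/5 = 3.8667

S is symmetric (S[j,i] = S[i,j]). Assembling:

S = [[6.9667, 1.1333],
 [1.1333, 3.8667]]


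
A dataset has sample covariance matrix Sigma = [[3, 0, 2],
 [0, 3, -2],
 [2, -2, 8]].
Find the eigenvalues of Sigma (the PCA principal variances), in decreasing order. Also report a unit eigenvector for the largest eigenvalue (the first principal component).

Step 1 — characteristic polynomial p(λ) = det(λI - Sigma) = λ³ - tr·λ² + c_1·λ - det, where tr = trace, c_1 = sum of the principal 2×2 minors, det = det(Sigma):
  tr = 3 + 3 + 8 = 14,
  c_1 = (3·3 - (0)²) + (3·8 - (2)²) + (3·8 - (-2)²) = 9 + 20 + 20 = 49,
  det = 3·(3·8 - (-2)²) - (0)·((0)·8 - (-2)·(2)) + (2)·((0)·(-2) - 3·(2)) = 3·(20) - (0)·(4) + (2)·(-6) = 48.
  So p(λ) = λ³ - 14λ² + 49λ - 48.
Step 2 — look for an integer root (rational root theorem: any rational root is an integer divisor of 48). Testing λ = 3:
  p(3) = 27 - 126 + 147 - 48 = 0  ✓
  Dividing out (λ - 3): p(λ) = (λ - 3)(λ² - 11λ + 16).
Step 3 — remaining eigenvalues from the quadratic λ² - 11λ + 16 = 0:
  Δ = 11² - 4·16 = 121 - 64 = 57,  λ = (11 ± √57)/2 = (11 ± 7.5498)/2 ≈ 9.2749 or 1.7251.
  Sorted: λ_1 = 9.2749,  λ_2 = 3,  λ_3 = 1.7251  (check: sum = 14 = tr ✓).

Step 4 — unit eigenvector for λ_1 ≈ 9.2749: v spans the null space of (Sigma - λ_1 I), whose rows are
  r_1 = (-6.2749, 0, 2),  r_2 = (0, -6.2749, -2),  r_3 = (2, -2, -1.2749).
  v is orthogonal to every row, so take v ∝ r_1 × r_2 = ((0)·(-2) - (2)·(-6.2749), (2)·(0) - (-6.2749)·(-2), (-6.2749)·(-6.2749) - (0)·(0)) ≈ (12.5498, -12.5498, 39.3746).
  Let u = (12.5498, -12.5498, 39.3746).
  ||u|| = √((12.5498)² + (-12.5498)² + (39.3746)²) = √(1865.3547) ≈ 43.1898,  v_1 = u/||u|| ≈ (0.2906, -0.2906, 0.9117) (||v_1|| = 1).

λ_1 = 9.2749,  λ_2 = 3,  λ_3 = 1.7251;  v_1 ≈ (0.2906, -0.2906, 0.9117)


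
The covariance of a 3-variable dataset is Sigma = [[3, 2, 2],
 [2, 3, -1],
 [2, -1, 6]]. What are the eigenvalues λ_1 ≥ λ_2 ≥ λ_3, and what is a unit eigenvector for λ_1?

Step 1 — characteristic polynomial p(λ) = det(λI - Sigma) = λ³ - tr·λ² + c_1·λ - det, where tr = trace, c_1 = sum of the principal 2×2 minors, det = det(Sigma):
  tr = 3 + 3 + 6 = 12,
  c_1 = (3·3 - (2)²) + (3·6 - (2)²) + (3·6 - (-1)²) = 5 + 14 + 17 = 36,
  det = 3·(3·6 - (-1)²) - (2)·((2)·6 - (-1)·(2)) + (2)·((2)·(-1) - 3·(2)) = 3·(17) - (2)·(14) + (2)·(-8) = 7.
  So p(λ) = λ³ - 12λ² + 36λ - 7.
Step 2 — look for an integer root (rational root theorem: any rational root is an integer divisor of 7). Testing λ = 7:
  p(7) = 343 - 588 + 252 - 7 = 0  ✓
  Dividing out (λ - 7): p(λ) = (λ - 7)(λ² - 5λ + 1).
Step 3 — remaining eigenvalues from the quadratic λ² - 5λ + 1 = 0:
  Δ = 5² - 4·1 = 25 - 4 = 21,  λ = (5 ± √21)/2 = (5 ± 4.5826)/2 ≈ 4.7913 or 0.2087.
  Sorted: λ_1 = 7,  λ_2 = 4.7913,  λ_3 = 0.2087  (check: sum = 12 = tr ✓).

Step 4 — unit eigenvector for λ_1 = 7: v spans the null space of (Sigma - λ_1 I), whose rows are
  r_1 = (-4, 2, 2),  r_2 = (2, -4, -1),  r_3 = (2, -1, -1).
  v is orthogonal to every row, so take v ∝ r_1 × r_2 = ((2)·(-1) - (2)·(-4), (2)·(2) - (-4)·(-1), (-4)·(-4) - (2)·(2)) = (6, 0, 12).
  Rescale (divide by 6): u = (1, 0, 2).
  ||u|| = √((1)² + (0)² + (2)²) = √(5) ≈ 2.2361,  v_1 = u/||u|| ≈ (0.4472, 0, 0.8944) (||v_1|| = 1).

λ_1 = 7,  λ_2 = 4.7913,  λ_3 = 0.2087;  v_1 ≈ (0.4472, 0, 0.8944)


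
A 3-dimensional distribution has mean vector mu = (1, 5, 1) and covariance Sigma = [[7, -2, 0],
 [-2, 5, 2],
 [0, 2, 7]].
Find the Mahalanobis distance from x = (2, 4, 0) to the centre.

Step 1 — centre the observation: (x - mu) = (1, -1, -1).

Step 2 — invert Sigma (cofactor / det for 3×3, or solve directly):
  Sigma^{-1} = [[0.164, 0.0741, -0.0212],
 [0.0741, 0.2593, -0.0741],
 [-0.0212, -0.0741, 0.164]].

Step 3 — form the quadratic (x - mu)^T · Sigma^{-1} · (x - mu):
  Sigma^{-1} · (x - mu) = (0.1111, -0.1111, -0.1111).
  (x - mu)^T · [Sigma^{-1} · (x - mu)] = (1)·(0.1111) + (-1)·(-0.1111) + (-1)·(-0.1111) = 0.3333.

Step 4 — take square root: d = √(0.3333) ≈ 0.5774.

d(x, mu) = √(0.3333) ≈ 0.5774


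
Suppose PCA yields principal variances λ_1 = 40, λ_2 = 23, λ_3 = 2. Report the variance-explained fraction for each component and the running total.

Step 1 — total variance = trace(Sigma) = Σ λ_i = 40 + 23 + 2 = 65.

Step 2 — fraction explained by component i = λ_i / Σ λ:
  PC1: 40/65 = 0.6154
  PC2: 23/65 = 0.3538
  PC3: 2/65 = 0.0308

Step 3 — cumulative fraction after k components = (λ_1 + ... + λ_k) / Σ λ:
  k = 1: 40/65 = 0.6154
  k = 2: (40 + 23)/65 = 63/65 = 0.9692
  k = 3: (40 + 23 + 2)/65 = 65/65 = 1

Summary (fraction, with percent):

explained: PC1 0.6154 (61.54%), PC2 0.3538 (35.38%), PC3 0.0308 (3.08%);  cumulative: 0.6154, 0.9692, 1


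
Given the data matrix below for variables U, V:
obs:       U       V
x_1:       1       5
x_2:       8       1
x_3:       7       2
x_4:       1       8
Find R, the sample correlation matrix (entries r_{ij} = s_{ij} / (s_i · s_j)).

Step 1 — column means:
  mean(U) = (1 + 8 + 7 + 1) / 4 = 17/4 = 4.25
  mean(V) = (5 + 1 + 2 + 8) / 4 = 16/4 = 4

Step 2 — sample variances and covariances s[i,j] = (1/(n-1)) · Σ_k (x_{k,i} - mean_i) · (x_{k,j} - mean_j), with n-1 = 3:
  s[U,U] = ((-3.25)·(-3.25) + (3.75)·(3.75) + (2.75)·(2.75) + (-3.25)·(-3.25)) / 3 = 42.75/3 = 14.25
  s[U,V] = ((-3.25)·(1) + (3.75)·(-3) + (2.75)·(-2) + (-3.25)·(4)) / 3 = -33/3 = -11
  s[V,V] = ((1)·(1) + (-3)·(-3) + (-2)·(-2) + (4)·(4)) / 3 = 30/3 = 10
  Sample standard deviations s_i = √(s[i,i]):
  s(U) = √(14.25) = 3.7749
  s(V) = √(10) = 3.1623

Step 3 — r_{ij} = s_{ij} / (s_i · s_j):
  r[U,U] = 1 (diagonal).
  r[U,V] = -11 / (3.7749 · 3.1623) = -11 / 11.9373 = -0.9215
  r[V,V] = 1 (diagonal).

R is symmetric with unit diagonal. Assembling:

R = [[1, -0.9215],
 [-0.9215, 1]]


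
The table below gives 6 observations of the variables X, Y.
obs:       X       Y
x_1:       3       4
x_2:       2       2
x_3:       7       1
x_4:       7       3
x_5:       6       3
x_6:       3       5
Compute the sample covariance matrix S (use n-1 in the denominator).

Step 1 — column means:
  mean(X) = (3 + 2 + 7 + 7 + 6 + 3) / 6 = 28/6 = 4.6667
  mean(Y) = (4 + 2 + 1 + 3 + 3 + 5) / 6 = 18/6 = 3

Step 2 — sample covariance S[i,j] = (1/(n-1)) · Σ_k (x_{k,i} - mean_i) · (x_{k,j} - mean_j), with n-1 = 5.
  S[X,X] = ((-1.6667)·(-1.6667) + (-2.6667)·(-2.6667) + (2.3333)·(2.3333) + (2.3333)·(2.3333) + (1.3333)·(1.3333) + (-1.6667)·(-1.6667)) / 5 = 25.3333/5 = 5.0667
  S[X,Y] = ((-1.6667)·(1) + (-2.6667)·(-1) + (2.3333)·(-2) + (2.3333)·(0) + (1.3333)·(0) + (-1.6667)·(2)) / 5 = -7/5 = -1.4
  S[Y,Y] = ((1)·(1) + (-1)·(-1) + (-2)·(-2) + (0)·(0) + (0)·(0) + (2)·(2)) / 5 = 10/5 = 2

S is symmetric (S[j,i] = S[i,j]). Assembling:

S = [[5.0667, -1.4],
 [-1.4, 2]]


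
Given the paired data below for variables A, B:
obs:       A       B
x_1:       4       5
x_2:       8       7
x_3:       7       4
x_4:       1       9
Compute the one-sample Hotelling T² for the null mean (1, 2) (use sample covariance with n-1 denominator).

Step 1 — sample mean vector:
  mean(A) = (4 + 8 + 7 + 1) / 4 = 20/4 = 5
  mean(B) = (5 + 7 + 4 + 9) / 4 = 25/4 = 6.25
  x̄ = (5, 6.25),  deviation x̄ - mu_0 = (5, 6.25) - (1, 2) = (4, 4.25).

Step 2 — sample covariance matrix, S[i,j] = (1/(n-1)) · Σ_k (x_{k,i} - mean_i) · (x_{k,j} - mean_j), divisor n-1 = 3:
  S[A,A] = ((-1)·(-1) + (3)·(3) + (2)·(2) + (-4)·(-4)) / 3 = 30/3 = 10
  S[A,B] = ((-1)·(-1.25) + (3)·(0.75) + (2)·(-2.25) + (-4)·(2.75)) / 3 = -12/3 = -4
  S[B,B] = ((-1.25)·(-1.25) + (0.75)·(0.75) + (-2.25)·(-2.25) + (2.75)·(2.75)) / 3 = 14.75/3 = 4.9167
  S = [[10, -4],
 [-4, 4.9167]].

Step 3 — invert S. det(S) = 10·4.9167 - (-4)² = 33.1667.
  S^{-1} = (1/det) · [[d, -b], [-b, a]] = [[0.1482, 0.1206],
 [0.1206, 0.3015]].

Step 4 — quadratic form (x̄ - mu_0)^T · S^{-1} · (x̄ - mu_0):
  S^{-1} · (x̄ - mu_0) = (1.1055, 1.7638),
  (x̄ - mu_0)^T · [...] = (4)·(1.1055) + (4.25)·(1.7638) = 11.9183.

Step 5 — scale by n: T² = 4 · 11.9183 = 47.6734.

T² ≈ 47.6734


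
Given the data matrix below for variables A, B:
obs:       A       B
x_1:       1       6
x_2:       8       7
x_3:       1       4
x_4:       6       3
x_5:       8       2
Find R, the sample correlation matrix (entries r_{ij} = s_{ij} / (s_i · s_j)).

Step 1 — column means:
  mean(A) = (1 + 8 + 1 + 6 + 8) / 5 = 24/5 = 4.8
  mean(B) = (6 + 7 + 4 + 3 + 2) / 5 = 22/5 = 4.4

Step 2 — sample variances and covariances s[i,j] = (1/(n-1)) · Σ_k (x_{k,i} - mean_i) · (x_{k,j} - mean_j), with n-1 = 4:
  s[A,A] = ((-3.8)·(-3.8) + (3.2)·(3.2) + (-3.8)·(-3.8) + (1.2)·(1.2) + (3.2)·(3.2)) / 4 = 50.8/4 = 12.7
  s[A,B] = ((-3.8)·(1.6) + (3.2)·(2.6) + (-3.8)·(-0.4) + (1.2)·(-1.4) + (3.2)·(-2.4)) / 4 = -5.6/4 = -1.4
  s[B,B] = ((1.6)·(1.6) + (2.6)·(2.6) + (-0.4)·(-0.4) + (-1.4)·(-1.4) + (-2.4)·(-2.4)) / 4 = 17.2/4 = 4.3
  Sample standard deviations s_i = √(s[i,i]):
  s(A) = √(12.7) = 3.5637
  s(B) = √(4.3) = 2.0736

Step 3 — r_{ij} = s_{ij} / (s_i · s_j):
  r[A,A] = 1 (diagonal).
  r[A,B] = -1.4 / (3.5637 · 2.0736) = -1.4 / 7.3899 = -0.1894
  r[B,B] = 1 (diagonal).

R is symmetric with unit diagonal. Assembling:

R = [[1, -0.1894],
 [-0.1894, 1]]


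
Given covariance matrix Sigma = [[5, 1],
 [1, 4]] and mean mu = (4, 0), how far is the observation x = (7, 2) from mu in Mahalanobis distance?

Step 1 — centre the observation: (x - mu) = (3, 2).

Step 2 — invert Sigma. det(Sigma) = 5·4 - (1)² = 19.
  Sigma^{-1} = (1/det) · [[d, -b], [-b, a]] = [[0.2105, -0.0526],
 [-0.0526, 0.2632]].

Step 3 — form the quadratic (x - mu)^T · Sigma^{-1} · (x - mu):
  Sigma^{-1} · (x - mu) = (0.5263, 0.3684).
  (x - mu)^T · [Sigma^{-1} · (x - mu)] = (3)·(0.5263) + (2)·(0.3684) = 2.3158.

Step 4 — take square root: d = √(2.3158) ≈ 1.5218.

d(x, mu) = √(2.3158) ≈ 1.5218


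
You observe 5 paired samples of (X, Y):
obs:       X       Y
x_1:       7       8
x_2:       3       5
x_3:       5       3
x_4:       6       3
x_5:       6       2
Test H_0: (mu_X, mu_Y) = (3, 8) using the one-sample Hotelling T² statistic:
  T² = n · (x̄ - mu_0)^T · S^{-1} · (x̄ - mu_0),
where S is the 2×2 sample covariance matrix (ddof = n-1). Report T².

Step 1 — sample mean vector:
  mean(X) = (7 + 3 + 5 + 6 + 6) / 5 = 27/5 = 5.4
  mean(Y) = (8 + 5 + 3 + 3 + 2) / 5 = 21/5 = 4.2
  x̄ = (5.4, 4.2),  deviation x̄ - mu_0 = (5.4, 4.2) - (3, 8) = (2.4, -3.8).

Step 2 — sample covariance matrix, S[i,j] = (1/(n-1)) · Σ_k (x_{k,i} - mean_i) · (x_{k,j} - mean_j), divisor n-1 = 4:
  S[X,X] = ((1.6)·(1.6) + (-2.4)·(-2.4) + (-0.4)·(-0.4) + (0.6)·(0.6) + (0.6)·(0.6)) / 4 = 9.2/4 = 2.3
  S[X,Y] = ((1.6)·(3.8) + (-2.4)·(0.8) + (-0.4)·(-1.2) + (0.6)·(-1.2) + (0.6)·(-2.2)) / 4 = 2.6/4 = 0.65
  S[Y,Y] = ((3.8)·(3.8) + (0.8)·(0.8) + (-1.2)·(-1.2) + (-1.2)·(-1.2) + (-2.2)·(-2.2)) / 4 = 22.8/4 = 5.7
  S = [[2.3, 0.65],
 [0.65, 5.7]].

Step 3 — invert S. det(S) = 2.3·5.7 - (0.65)² = 12.6875.
  S^{-1} = (1/det) · [[d, -b], [-b, a]] = [[0.4493, -0.0512],
 [-0.0512, 0.1813]].

Step 4 — quadratic form (x̄ - mu_0)^T · S^{-1} · (x̄ - mu_0):
  S^{-1} · (x̄ - mu_0) = (1.2729, -0.8118),
  (x̄ - mu_0)^T · [...] = (2.4)·(1.2729) + (-3.8)·(-0.8118) = 6.1399.

Step 5 — scale by n: T² = 5 · 6.1399 = 30.6995.

T² ≈ 30.6995


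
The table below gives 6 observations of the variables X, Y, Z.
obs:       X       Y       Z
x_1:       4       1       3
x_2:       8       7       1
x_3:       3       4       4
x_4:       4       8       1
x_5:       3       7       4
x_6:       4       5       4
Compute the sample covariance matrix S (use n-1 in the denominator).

Step 1 — column means:
  mean(X) = (4 + 8 + 3 + 4 + 3 + 4) / 6 = 26/6 = 4.3333
  mean(Y) = (1 + 7 + 4 + 8 + 7 + 5) / 6 = 32/6 = 5.3333
  mean(Z) = (3 + 1 + 4 + 1 + 4 + 4) / 6 = 17/6 = 2.8333

Step 2 — sample covariance S[i,j] = (1/(n-1)) · Σ_k (x_{k,i} - mean_i) · (x_{k,j} - mean_j), with n-1 = 5.
  S[X,X] = ((-0.3333)·(-0.3333) + (3.6667)·(3.6667) + (-1.3333)·(-1.3333) + (-0.3333)·(-0.3333) + (-1.3333)·(-1.3333) + (-0.3333)·(-0.3333)) / 5 = 17.3333/5 = 3.4667
  S[X,Y] = ((-0.3333)·(-4.3333) + (3.6667)·(1.6667) + (-1.3333)·(-1.3333) + (-0.3333)·(2.6667) + (-1.3333)·(1.6667) + (-0.3333)·(-0.3333)) / 5 = 6.3333/5 = 1.2667
  S[X,Z] = ((-0.3333)·(0.1667) + (3.6667)·(-1.8333) + (-1.3333)·(1.1667) + (-0.3333)·(-1.8333) + (-1.3333)·(1.1667) + (-0.3333)·(1.1667)) / 5 = -9.6667/5 = -1.9333
  S[Y,Y] = ((-4.3333)·(-4.3333) + (1.6667)·(1.6667) + (-1.3333)·(-1.3333) + (2.6667)·(2.6667) + (1.6667)·(1.6667) + (-0.3333)·(-0.3333)) / 5 = 33.3333/5 = 6.6667
  S[Y,Z] = ((-4.3333)·(0.1667) + (1.6667)·(-1.8333) + (-1.3333)·(1.1667) + (2.6667)·(-1.8333) + (1.6667)·(1.1667) + (-0.3333)·(1.1667)) / 5 = -8.6667/5 = -1.7333
  S[Z,Z] = ((0.1667)·(0.1667) + (-1.8333)·(-1.8333) + (1.1667)·(1.1667) + (-1.8333)·(-1.8333) + (1.1667)·(1.1667) + (1.1667)·(1.1667)) / 5 = 10.8333/5 = 2.1667

S is symmetric (S[j,i] = S[i,j]). Assembling:

S = [[3.4667, 1.2667, -1.9333],
 [1.2667, 6.6667, -1.7333],
 [-1.9333, -1.7333, 2.1667]]


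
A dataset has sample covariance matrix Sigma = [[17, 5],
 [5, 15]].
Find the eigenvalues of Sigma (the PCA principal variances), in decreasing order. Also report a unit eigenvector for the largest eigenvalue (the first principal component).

Step 1 — characteristic polynomial of 2×2 Sigma:
  det(Sigma - λI) = λ² - trace · λ + det = 0.
  trace = 17 + 15 = 32, det = 17·15 - (5)² = 230.
Step 2 — discriminant:
  Δ = trace² - 4·det = 1024 - 920 = 104.
Step 3 — eigenvalues:
  λ = (trace ± √Δ)/2 = (32 ± 10.198)/2,
  λ_1 = 21.099,  λ_2 = 10.901.

Step 4 — unit eigenvector for λ_1: solve (Sigma - λ_1 I)v = 0. First row:
  (17 - 21.099)·v_x + (5)·v_y = 0, i.e. (-4.099)·v_x + (5)·v_y = 0,
  so v ∝ (b, λ_1 - a) = (5, 4.099) = u.
  ||u|| = √((5)² + (4.099)²) = √(41.802) ≈ 6.4654,
  v_1 = u/||u|| ≈ (0.7733, 0.634) (||v_1|| = 1).

λ_1 = 21.099,  λ_2 = 10.901;  v_1 ≈ (0.7733, 0.634)


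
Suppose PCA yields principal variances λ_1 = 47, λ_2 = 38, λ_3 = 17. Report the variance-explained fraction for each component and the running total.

Step 1 — total variance = trace(Sigma) = Σ λ_i = 47 + 38 + 17 = 102.

Step 2 — fraction explained by component i = λ_i / Σ λ:
  PC1: 47/102 = 0.4608
  PC2: 38/102 = 0.3725
  PC3: 17/102 = 0.1667

Step 3 — cumulative fraction after k components = (λ_1 + ... + λ_k) / Σ λ:
  k = 1: 47/102 = 0.4608
  k = 2: (47 + 38)/102 = 85/102 = 0.8333
  k = 3: (47 + 38 + 17)/102 = 102/102 = 1

Summary (fraction, with percent):

explained: PC1 0.4608 (46.08%), PC2 0.3725 (37.25%), PC3 0.1667 (16.67%);  cumulative: 0.4608, 0.8333, 1


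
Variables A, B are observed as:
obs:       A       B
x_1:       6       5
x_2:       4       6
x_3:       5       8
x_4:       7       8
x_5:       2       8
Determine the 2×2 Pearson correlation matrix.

Step 1 — column means:
  mean(A) = (6 + 4 + 5 + 7 + 2) / 5 = 24/5 = 4.8
  mean(B) = (5 + 6 + 8 + 8 + 8) / 5 = 35/5 = 7

Step 2 — sample variances and covariances s[i,j] = (1/(n-1)) · Σ_k (x_{k,i} - mean_i) · (x_{k,j} - mean_j), with n-1 = 4:
  s[A,A] = ((1.2)·(1.2) + (-0.8)·(-0.8) + (0.2)·(0.2) + (2.2)·(2.2) + (-2.8)·(-2.8)) / 4 = 14.8/4 = 3.7
  s[A,B] = ((1.2)·(-2) + (-0.8)·(-1) + (0.2)·(1) + (2.2)·(1) + (-2.8)·(1)) / 4 = -2/4 = -0.5
  s[B,B] = ((-2)·(-2) + (-1)·(-1) + (1)·(1) + (1)·(1) + (1)·(1)) / 4 = 8/4 = 2
  Sample standard deviations s_i = √(s[i,i]):
  s(A) = √(3.7) = 1.9235
  s(B) = √(2) = 1.4142

Step 3 — r_{ij} = s_{ij} / (s_i · s_j):
  r[A,A] = 1 (diagonal).
  r[A,B] = -0.5 / (1.9235 · 1.4142) = -0.5 / 2.7203 = -0.1838
  r[B,B] = 1 (diagonal).

R is symmetric with unit diagonal. Assembling:

R = [[1, -0.1838],
 [-0.1838, 1]]
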